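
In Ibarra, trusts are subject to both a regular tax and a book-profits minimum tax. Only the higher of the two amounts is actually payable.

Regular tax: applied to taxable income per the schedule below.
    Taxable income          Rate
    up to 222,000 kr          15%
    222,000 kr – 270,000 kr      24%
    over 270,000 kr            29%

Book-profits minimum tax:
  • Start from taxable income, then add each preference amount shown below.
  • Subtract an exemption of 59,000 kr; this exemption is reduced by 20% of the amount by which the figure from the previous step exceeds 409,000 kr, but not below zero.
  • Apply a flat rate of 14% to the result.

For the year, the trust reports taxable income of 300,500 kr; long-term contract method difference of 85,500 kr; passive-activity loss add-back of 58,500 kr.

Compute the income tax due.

54,964 kr

Regular tax:
  222,000 kr × 15% = 33,300 kr
  48,000 kr × 24% = 11,520 kr
  30,500 kr × 29% = 8,845 kr
  → 53,665 kr

Book-profits minimum tax:
  Adjusted income: 300,500 kr + 85,500 kr + 58,500 kr = 444,500 kr
  Exemption: 59,000 kr − 20% × (444,500 kr − 409,000 kr) = 59,000 kr − 7,100 kr = 51,900 kr
  Base: 444,500 kr − 51,900 kr = 392,600 kr
  392,600 kr × 14% = 54,964 kr

54,964 kr > 53,665 kr, so the book-profits minimum tax is the binding amount.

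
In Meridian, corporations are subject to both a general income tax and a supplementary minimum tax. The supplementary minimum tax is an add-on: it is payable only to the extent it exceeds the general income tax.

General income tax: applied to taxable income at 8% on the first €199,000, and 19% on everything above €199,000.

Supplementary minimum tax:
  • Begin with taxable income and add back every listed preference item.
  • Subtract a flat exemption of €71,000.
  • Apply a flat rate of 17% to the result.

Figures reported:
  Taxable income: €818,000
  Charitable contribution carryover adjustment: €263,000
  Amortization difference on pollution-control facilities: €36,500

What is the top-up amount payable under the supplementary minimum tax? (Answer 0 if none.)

General income tax:
  €199,000 × 8% = €15,920
  €619,000 × 19% = €117,610
  → €133,530

Supplementary minimum tax:
  Adjusted income: €818,000 + €263,000 + €36,500 = €1,117,500
  Less exemption €71,000 → base €1,046,500
  €1,046,500 × 17% = €177,905

Excess of supplementary minimum tax over general income tax: €177,905 − €133,530 = €44,375.

€44,375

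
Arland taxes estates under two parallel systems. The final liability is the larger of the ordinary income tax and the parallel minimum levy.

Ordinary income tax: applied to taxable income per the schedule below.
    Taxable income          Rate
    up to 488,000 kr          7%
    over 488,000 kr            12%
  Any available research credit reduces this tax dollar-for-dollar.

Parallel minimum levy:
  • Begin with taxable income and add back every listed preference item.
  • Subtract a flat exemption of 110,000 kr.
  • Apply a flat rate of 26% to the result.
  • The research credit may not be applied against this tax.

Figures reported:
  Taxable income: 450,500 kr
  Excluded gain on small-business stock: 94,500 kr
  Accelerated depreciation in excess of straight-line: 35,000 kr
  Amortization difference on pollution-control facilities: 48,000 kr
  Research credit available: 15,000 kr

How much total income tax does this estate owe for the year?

Ordinary income tax:
  450,500 kr × 7% = 31,535 kr
  Less research credit 15,000 kr → 16,535 kr

Parallel minimum levy:
  Adjusted income: 450,500 kr + 94,500 kr + 35,000 kr + 48,000 kr = 628,000 kr
  Less exemption 110,000 kr → base 518,000 kr
  518,000 kr × 26% = 134,680 kr

134,680 kr > 16,535 kr, so the parallel minimum levy is the binding amount.

134,680 kr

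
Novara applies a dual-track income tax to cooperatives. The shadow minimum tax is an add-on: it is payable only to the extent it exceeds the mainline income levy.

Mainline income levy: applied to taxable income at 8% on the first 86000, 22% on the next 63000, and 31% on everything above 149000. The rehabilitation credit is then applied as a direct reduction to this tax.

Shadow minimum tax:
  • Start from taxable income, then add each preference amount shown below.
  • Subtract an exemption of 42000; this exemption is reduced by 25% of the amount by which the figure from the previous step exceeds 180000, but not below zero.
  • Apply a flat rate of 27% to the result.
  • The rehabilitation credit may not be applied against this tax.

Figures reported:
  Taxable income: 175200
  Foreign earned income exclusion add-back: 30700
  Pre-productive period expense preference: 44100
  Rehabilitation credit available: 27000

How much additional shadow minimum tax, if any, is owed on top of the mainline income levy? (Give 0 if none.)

Shadow minimum tax:
  Adjusted income: 175200 + 30700 + 44100 = 250000
  Exemption: 42000 − 25% × (250000 − 180000) = 42000 − 17500 = 24500
  Base: 250000 − 24500 = 225500
  225500 × 27% = 60885

Mainline income levy:
  86000 × 8% = 6880
  63000 × 22% = 13860
  26200 × 31% = 8122
  → 28862
  Less rehabilitation credit 27000 → 1862

Excess of shadow minimum tax over mainline income levy: 60885 − 1862 = 59023.

59023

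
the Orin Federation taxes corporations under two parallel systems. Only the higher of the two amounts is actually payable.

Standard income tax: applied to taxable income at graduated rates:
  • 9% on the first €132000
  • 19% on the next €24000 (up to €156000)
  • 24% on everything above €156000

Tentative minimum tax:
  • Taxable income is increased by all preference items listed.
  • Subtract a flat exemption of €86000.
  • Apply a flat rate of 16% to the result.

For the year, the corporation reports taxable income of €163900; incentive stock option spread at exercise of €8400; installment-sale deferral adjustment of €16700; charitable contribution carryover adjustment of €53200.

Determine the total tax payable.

Standard income tax:
  €132000 × 9% = €11880
  €24000 × 19% = €4560
  €7900 × 24% = €1896
  → €18336

Tentative minimum tax:
  Adjusted income: €163900 + €8400 + €16700 + €53200 = €242200
  Less exemption €86000 → base €156200
  €156200 × 16% = €24992

€24992 > €18336, so the tentative minimum tax is the binding amount.

€24992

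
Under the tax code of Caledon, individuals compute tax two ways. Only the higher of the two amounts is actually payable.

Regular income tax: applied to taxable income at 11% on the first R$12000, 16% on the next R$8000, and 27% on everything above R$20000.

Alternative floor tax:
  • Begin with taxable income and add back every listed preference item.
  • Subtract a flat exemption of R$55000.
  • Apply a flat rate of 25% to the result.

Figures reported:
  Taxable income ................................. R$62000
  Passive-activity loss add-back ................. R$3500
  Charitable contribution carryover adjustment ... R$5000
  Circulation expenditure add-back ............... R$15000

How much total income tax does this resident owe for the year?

Regular income tax:
  R$12000 × 11% = R$1320
  R$8000 × 16% = R$1280
  R$42000 × 27% = R$11340
  → R$13940

Alternative floor tax:
  Adjusted income: R$62000 + R$3500 + R$5000 + R$15000 = R$85500
  Less exemption R$55000 → base R$30500
  R$30500 × 25% = R$7625

R$13940 > R$7625, so the regular income tax governs.

R$13940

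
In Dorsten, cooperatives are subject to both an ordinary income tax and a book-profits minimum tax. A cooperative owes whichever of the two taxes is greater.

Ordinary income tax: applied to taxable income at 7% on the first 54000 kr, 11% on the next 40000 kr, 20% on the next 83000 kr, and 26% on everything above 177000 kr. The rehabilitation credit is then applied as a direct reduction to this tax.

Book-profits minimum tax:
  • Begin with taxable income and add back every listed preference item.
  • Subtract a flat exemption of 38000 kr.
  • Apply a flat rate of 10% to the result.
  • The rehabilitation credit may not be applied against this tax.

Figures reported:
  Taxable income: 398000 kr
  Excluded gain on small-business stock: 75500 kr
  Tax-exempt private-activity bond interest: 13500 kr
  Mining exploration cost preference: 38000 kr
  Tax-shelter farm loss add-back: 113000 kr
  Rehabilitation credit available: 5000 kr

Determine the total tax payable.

Ordinary income tax:
  54000 kr × 7% = 3780 kr
  40000 kr × 11% = 4400 kr
  83000 kr × 20% = 16600 kr
  221000 kr × 26% = 57460 kr
  → 82240 kr
  Less rehabilitation credit 5000 kr → 77240 kr

Book-profits minimum tax:
  Adjusted income: 398000 kr + 75500 kr + 13500 kr + 38000 kr + 113000 kr = 638000 kr
  Less exemption 38000 kr → base 600000 kr
  600000 kr × 10% = 60000 kr

77240 kr > 60000 kr, so the ordinary income tax governs.

77240 kr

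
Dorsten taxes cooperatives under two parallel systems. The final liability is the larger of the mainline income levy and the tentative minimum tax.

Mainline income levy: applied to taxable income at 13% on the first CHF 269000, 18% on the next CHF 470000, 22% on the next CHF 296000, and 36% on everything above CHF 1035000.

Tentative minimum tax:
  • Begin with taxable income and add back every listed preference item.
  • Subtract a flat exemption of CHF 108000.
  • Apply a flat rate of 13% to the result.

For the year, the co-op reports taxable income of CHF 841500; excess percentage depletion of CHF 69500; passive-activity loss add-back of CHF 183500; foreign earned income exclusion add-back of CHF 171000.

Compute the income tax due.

CHF 150475

Tentative minimum tax:
  Adjusted income: CHF 841500 + CHF 69500 + CHF 183500 + CHF 171000 = CHF 1265500
  Less exemption CHF 108000 → base CHF 1157500
  CHF 1157500 × 13% = CHF 150475

Mainline income levy:
  CHF 269000 × 13% = CHF 34970
  CHF 470000 × 18% = CHF 84600
  CHF 102500 × 22% = CHF 22550
  → CHF 142120

CHF 150475 > CHF 142120, so the tentative minimum tax is the binding amount.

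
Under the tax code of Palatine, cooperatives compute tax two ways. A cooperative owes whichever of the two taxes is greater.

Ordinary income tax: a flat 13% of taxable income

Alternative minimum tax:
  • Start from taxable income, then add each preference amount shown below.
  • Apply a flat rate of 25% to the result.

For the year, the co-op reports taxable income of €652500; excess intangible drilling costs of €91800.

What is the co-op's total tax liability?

€186075

Ordinary income tax:
  €652500 × 13% = €84825

Alternative minimum tax:
  Adjusted income: €652500 + €91800 = €744300
  €744300 × 25% = €186075

€186075 > €84825, so the alternative minimum tax is the binding amount.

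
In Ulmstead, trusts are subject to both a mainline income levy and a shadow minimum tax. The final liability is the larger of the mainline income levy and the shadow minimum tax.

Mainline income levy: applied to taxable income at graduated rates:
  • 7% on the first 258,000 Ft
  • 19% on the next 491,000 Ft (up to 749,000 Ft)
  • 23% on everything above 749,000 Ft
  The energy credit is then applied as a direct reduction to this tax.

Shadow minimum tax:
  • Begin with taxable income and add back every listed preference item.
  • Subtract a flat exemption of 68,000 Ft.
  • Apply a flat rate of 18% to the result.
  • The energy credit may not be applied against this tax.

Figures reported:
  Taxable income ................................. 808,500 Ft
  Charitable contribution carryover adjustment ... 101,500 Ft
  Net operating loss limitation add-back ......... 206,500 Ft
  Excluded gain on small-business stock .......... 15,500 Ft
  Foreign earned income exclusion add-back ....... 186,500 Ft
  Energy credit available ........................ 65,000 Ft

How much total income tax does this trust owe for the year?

225,090 Ft

Shadow minimum tax:
  Adjusted income: 808,500 Ft + 101,500 Ft + 206,500 Ft + 15,500 Ft + 186,500 Ft = 1,318,500 Ft
  Less exemption 68,000 Ft → base 1,250,500 Ft
  1,250,500 Ft × 18% = 225,090 Ft

Mainline income levy:
  258,000 Ft × 7% = 18,060 Ft
  491,000 Ft × 19% = 93,290 Ft
  59,500 Ft × 23% = 13,685 Ft
  → 125,035 Ft
  Less energy credit 65,000 Ft → 60,035 Ft

225,090 Ft > 60,035 Ft, so the shadow minimum tax is the binding amount.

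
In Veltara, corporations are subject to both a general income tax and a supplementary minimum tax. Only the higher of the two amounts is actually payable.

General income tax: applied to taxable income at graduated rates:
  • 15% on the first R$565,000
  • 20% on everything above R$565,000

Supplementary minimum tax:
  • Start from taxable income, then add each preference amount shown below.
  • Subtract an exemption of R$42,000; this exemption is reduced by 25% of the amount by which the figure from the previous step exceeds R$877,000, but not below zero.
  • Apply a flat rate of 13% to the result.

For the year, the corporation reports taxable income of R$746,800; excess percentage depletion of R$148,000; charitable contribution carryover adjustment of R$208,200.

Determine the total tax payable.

R$143,390

General income tax:
  R$565,000 × 15% = R$84,750
  R$181,800 × 20% = R$36,360
  → R$121,110

Supplementary minimum tax:
  Adjusted income: R$746,800 + R$148,000 + R$208,200 = R$1,103,000
  Exemption: 25% × (R$1,103,000 − R$877,000) = R$56,500 ≥ R$42,000, so the exemption is fully phased out
  Base: R$1,103,000 − R$0 = R$1,103,000
  R$1,103,000 × 13% = R$143,390

R$143,390 > R$121,110, so the supplementary minimum tax is the binding amount.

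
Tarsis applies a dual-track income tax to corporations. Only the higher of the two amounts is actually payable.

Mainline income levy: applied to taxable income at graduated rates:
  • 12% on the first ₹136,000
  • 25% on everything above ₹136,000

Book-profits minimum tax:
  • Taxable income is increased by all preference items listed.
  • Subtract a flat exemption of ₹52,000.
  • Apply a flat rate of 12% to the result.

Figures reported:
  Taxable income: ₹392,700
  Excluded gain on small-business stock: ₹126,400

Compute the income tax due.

₹80,495

Book-profits minimum tax:
  Adjusted income: ₹392,700 + ₹126,400 = ₹519,100
  Less exemption ₹52,000 → base ₹467,100
  ₹467,100 × 12% = ₹56,052

Mainline income levy:
  ₹136,000 × 12% = ₹16,320
  ₹256,700 × 25% = ₹64,175
  → ₹80,495

₹80,495 > ₹56,052, so the mainline income levy governs.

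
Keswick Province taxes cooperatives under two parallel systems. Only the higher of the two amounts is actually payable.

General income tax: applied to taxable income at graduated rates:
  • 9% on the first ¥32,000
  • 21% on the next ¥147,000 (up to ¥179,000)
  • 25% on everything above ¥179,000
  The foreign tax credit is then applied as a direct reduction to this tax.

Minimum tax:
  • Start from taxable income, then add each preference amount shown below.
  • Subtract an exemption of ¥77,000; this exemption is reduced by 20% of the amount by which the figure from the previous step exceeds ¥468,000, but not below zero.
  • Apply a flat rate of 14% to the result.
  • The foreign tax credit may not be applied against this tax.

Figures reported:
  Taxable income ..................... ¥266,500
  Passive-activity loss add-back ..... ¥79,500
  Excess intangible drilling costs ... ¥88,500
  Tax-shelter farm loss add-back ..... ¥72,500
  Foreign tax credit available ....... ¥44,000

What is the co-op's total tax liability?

Minimum tax:
  Adjusted income: ¥266,500 + ¥79,500 + ¥88,500 + ¥72,500 = ¥507,000
  Exemption: ¥77,000 − 20% × (¥507,000 − ¥468,000) = ¥77,000 − ¥7,800 = ¥69,200
  Base: ¥507,000 − ¥69,200 = ¥437,800
  ¥437,800 × 14% = ¥61,292

General income tax:
  ¥32,000 × 9% = ¥2,880
  ¥147,000 × 21% = ¥30,870
  ¥87,500 × 25% = ¥21,875
  → ¥55,625
  Less foreign tax credit ¥44,000 → ¥11,625

¥61,292 > ¥11,625, so the minimum tax is the binding amount.

¥61,292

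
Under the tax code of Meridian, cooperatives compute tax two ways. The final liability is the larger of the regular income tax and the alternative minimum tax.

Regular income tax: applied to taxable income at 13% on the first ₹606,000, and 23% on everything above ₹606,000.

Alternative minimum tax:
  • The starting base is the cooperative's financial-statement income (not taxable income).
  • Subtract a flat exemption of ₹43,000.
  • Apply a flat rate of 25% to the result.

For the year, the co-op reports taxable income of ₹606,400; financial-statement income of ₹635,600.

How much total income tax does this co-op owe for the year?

Regular income tax:
  ₹606,000 × 13% = ₹78,780
  ₹400 × 23% = ₹92
  → ₹78,872

Alternative minimum tax:
  Base (financial-statement income): ₹635,600
  Less exemption ₹43,000 → base ₹592,600
  ₹592,600 × 25% = ₹148,150

₹148,150 > ₹78,872, so the alternative minimum tax is the binding amount.

₹148,150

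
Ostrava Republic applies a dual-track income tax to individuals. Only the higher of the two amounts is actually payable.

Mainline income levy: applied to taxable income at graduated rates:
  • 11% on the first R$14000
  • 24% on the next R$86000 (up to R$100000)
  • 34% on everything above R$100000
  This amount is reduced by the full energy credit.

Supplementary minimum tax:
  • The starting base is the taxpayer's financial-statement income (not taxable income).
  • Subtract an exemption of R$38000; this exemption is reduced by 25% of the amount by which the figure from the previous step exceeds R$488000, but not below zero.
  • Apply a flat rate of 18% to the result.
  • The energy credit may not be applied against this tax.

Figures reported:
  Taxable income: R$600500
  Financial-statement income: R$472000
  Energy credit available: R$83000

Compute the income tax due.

R$109350

Mainline income levy:
  R$14000 × 11% = R$1540
  R$86000 × 24% = R$20640
  R$500500 × 34% = R$170170
  → R$192350
  Less energy credit R$83000 → R$109350

Supplementary minimum tax:
  Base (financial-statement income): R$472000
  Exemption: R$472000 ≤ R$488000, so full R$38000 applies
  Base: R$472000 − R$38000 = R$434000
  R$434000 × 18% = R$78120

R$109350 > R$78120, so the mainline income levy governs.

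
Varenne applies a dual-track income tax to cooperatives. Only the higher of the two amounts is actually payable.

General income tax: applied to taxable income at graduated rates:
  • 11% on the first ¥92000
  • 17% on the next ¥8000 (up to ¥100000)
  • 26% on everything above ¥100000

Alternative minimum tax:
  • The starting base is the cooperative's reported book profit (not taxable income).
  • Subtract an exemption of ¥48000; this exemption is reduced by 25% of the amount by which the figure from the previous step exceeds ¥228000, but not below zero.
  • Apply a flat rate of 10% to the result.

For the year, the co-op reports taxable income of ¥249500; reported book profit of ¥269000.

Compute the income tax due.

General income tax:
  ¥92000 × 11% = ¥10120
  ¥8000 × 17% = ¥1360
  ¥149500 × 26% = ¥38870
  → ¥50350

Alternative minimum tax:
  Base (reported book profit): ¥269000
  Exemption: ¥48000 − 25% × (¥269000 − ¥228000) = ¥48000 − ¥10250 = ¥37750
  Base: ¥269000 − ¥37750 = ¥231250
  ¥231250 × 10% = ¥23125

¥50350 > ¥23125, so the general income tax governs.

¥50350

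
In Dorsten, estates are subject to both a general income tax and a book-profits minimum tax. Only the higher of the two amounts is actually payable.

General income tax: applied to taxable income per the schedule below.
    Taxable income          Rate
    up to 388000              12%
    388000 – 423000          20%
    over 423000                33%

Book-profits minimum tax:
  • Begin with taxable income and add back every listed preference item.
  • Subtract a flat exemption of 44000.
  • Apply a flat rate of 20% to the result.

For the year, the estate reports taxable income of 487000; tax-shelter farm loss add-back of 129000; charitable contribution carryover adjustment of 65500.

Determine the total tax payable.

General income tax:
  388000 × 12% = 46560
  35000 × 20% = 7000
  64000 × 33% = 21120
  → 74680

Book-profits minimum tax:
  Adjusted income: 487000 + 129000 + 65500 = 681500
  Less exemption 44000 → base 637500
  637500 × 20% = 127500

127500 > 74680, so the book-profits minimum tax is the binding amount.

127500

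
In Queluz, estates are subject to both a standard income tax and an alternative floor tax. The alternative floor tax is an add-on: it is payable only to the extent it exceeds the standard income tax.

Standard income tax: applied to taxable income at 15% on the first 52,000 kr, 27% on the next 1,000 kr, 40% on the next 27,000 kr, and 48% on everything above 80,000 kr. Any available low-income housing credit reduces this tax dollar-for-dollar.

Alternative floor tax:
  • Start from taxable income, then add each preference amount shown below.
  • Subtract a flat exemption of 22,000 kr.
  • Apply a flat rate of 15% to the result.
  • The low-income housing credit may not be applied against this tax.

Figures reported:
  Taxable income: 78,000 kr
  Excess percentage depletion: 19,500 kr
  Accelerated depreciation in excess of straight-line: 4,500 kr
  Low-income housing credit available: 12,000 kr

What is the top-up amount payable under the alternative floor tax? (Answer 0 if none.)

Alternative floor tax:
  Adjusted income: 78,000 kr + 19,500 kr + 4,500 kr = 102,000 kr
  Less exemption 22,000 kr → base 80,000 kr
  80,000 kr × 15% = 12,000 kr

Standard income tax:
  52,000 kr × 15% = 7,800 kr
  1,000 kr × 27% = 270 kr
  25,000 kr × 40% = 10,000 kr
  → 18,070 kr
  Less low-income housing credit 12,000 kr → 6,070 kr

Excess of alternative floor tax over standard income tax: 12,000 kr − 6,070 kr = 5,930 kr.

5,930 kr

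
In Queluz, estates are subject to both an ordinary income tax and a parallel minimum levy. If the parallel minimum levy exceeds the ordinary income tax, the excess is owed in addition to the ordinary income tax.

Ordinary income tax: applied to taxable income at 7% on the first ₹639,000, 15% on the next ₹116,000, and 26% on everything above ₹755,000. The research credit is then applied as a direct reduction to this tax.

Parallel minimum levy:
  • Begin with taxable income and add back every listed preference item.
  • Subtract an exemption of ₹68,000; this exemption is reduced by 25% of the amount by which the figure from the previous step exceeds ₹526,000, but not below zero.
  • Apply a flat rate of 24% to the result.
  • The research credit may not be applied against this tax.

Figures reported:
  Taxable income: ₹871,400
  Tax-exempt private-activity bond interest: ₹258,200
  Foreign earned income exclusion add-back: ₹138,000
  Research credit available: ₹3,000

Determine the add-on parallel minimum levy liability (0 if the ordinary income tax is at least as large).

Parallel minimum levy:
  Adjusted income: ₹871,400 + ₹258,200 + ₹138,000 = ₹1,267,600
  Exemption: 25% × (₹1,267,600 − ₹526,000) = ₹185,400 ≥ ₹68,000, so the exemption is fully phased out
  Base: ₹1,267,600 − ₹0 = ₹1,267,600
  ₹1,267,600 × 24% = ₹304,224

Ordinary income tax:
  ₹639,000 × 7% = ₹44,730
  ₹116,000 × 15% = ₹17,400
  ₹116,400 × 26% = ₹30,264
  → ₹92,394
  Less research credit ₹3,000 → ₹89,394

Excess of parallel minimum levy over ordinary income tax: ₹304,224 − ₹89,394 = ₹214,830.

₹214,830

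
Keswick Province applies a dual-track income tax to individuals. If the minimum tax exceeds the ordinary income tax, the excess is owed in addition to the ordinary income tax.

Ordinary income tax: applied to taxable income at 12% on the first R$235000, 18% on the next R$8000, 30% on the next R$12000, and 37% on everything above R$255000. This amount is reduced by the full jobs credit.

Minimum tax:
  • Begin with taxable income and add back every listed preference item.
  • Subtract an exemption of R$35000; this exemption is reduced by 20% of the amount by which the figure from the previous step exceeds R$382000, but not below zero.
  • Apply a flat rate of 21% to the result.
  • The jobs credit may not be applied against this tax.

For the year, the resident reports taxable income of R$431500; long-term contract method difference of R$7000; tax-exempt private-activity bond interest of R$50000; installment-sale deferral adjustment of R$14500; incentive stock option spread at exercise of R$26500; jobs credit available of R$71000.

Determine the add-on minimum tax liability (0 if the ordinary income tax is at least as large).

Ordinary income tax:
  R$235000 × 12% = R$28200
  R$8000 × 18% = R$1440
  R$12000 × 30% = R$3600
  R$176500 × 37% = R$65305
  → R$98545
  Less jobs credit R$71000 → R$27545

Minimum tax:
  Adjusted income: R$431500 + R$7000 + R$50000 + R$14500 + R$26500 = R$529500
  Exemption: R$35000 − 20% × (R$529500 − R$382000) = R$35000 − R$29500 = R$5500
  Base: R$529500 − R$5500 = R$524000
  R$524000 × 21% = R$110040

Excess of minimum tax over ordinary income tax: R$110040 − R$27545 = R$82495.

R$82495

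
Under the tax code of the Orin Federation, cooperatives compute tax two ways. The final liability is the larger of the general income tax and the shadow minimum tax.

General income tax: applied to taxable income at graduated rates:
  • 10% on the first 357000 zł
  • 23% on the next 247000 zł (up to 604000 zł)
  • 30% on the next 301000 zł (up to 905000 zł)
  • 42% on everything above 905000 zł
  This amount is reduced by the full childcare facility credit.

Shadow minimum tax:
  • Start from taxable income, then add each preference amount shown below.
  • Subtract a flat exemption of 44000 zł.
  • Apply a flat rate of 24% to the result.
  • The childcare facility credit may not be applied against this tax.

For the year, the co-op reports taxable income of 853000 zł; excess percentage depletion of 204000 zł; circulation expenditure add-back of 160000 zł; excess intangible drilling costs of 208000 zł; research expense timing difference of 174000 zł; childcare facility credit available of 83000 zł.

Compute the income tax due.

373200 zł

Shadow minimum tax:
  Adjusted income: 853000 zł + 204000 zł + 160000 zł + 208000 zł + 174000 zł = 1599000 zł
  Less exemption 44000 zł → base 1555000 zł
  1555000 zł × 24% = 373200 zł

General income tax:
  357000 zł × 10% = 35700 zł
  247000 zł × 23% = 56810 zł
  249000 zł × 30% = 74700 zł
  → 167210 zł
  Less childcare facility credit 83000 zł → 84210 zł

373200 zł > 84210 zł, so the shadow minimum tax is the binding amount.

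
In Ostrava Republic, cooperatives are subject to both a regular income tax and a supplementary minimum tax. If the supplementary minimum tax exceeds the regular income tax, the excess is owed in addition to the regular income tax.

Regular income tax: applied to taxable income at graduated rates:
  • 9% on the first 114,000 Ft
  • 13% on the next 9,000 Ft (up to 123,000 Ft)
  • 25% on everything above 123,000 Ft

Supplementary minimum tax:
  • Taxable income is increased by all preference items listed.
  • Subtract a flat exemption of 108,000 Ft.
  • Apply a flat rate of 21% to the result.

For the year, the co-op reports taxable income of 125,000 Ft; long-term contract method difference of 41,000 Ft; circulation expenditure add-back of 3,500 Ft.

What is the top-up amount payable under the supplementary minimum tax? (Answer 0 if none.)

985 Ft

Regular income tax:
  114,000 Ft × 9% = 10,260 Ft
  9,000 Ft × 13% = 1,170 Ft
  2,000 Ft × 25% = 500 Ft
  → 11,930 Ft

Supplementary minimum tax:
  Adjusted income: 125,000 Ft + 41,000 Ft + 3,500 Ft = 169,500 Ft
  Less exemption 108,000 Ft → base 61,500 Ft
  61,500 Ft × 21% = 12,915 Ft

Excess of supplementary minimum tax over regular income tax: 12,915 Ft − 11,930 Ft = 985 Ft.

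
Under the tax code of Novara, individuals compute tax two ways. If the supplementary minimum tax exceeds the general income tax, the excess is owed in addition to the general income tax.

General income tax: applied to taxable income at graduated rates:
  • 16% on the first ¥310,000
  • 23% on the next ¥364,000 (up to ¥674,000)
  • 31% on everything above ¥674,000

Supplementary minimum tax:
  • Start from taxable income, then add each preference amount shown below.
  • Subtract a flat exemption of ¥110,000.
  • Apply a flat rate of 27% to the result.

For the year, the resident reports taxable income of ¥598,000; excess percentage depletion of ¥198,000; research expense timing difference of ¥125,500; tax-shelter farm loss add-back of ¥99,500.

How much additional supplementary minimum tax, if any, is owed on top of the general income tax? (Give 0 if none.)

General income tax:
  ¥310,000 × 16% = ¥49,600
  ¥288,000 × 23% = ¥66,240
  → ¥115,840

Supplementary minimum tax:
  Adjusted income: ¥598,000 + ¥198,000 + ¥125,500 + ¥99,500 = ¥1,021,000
  Less exemption ¥110,000 → base ¥911,000
  ¥911,000 × 27% = ¥245,970

Excess of supplementary minimum tax over general income tax: ¥245,970 − ¥115,840 = ¥130,130.

¥130,130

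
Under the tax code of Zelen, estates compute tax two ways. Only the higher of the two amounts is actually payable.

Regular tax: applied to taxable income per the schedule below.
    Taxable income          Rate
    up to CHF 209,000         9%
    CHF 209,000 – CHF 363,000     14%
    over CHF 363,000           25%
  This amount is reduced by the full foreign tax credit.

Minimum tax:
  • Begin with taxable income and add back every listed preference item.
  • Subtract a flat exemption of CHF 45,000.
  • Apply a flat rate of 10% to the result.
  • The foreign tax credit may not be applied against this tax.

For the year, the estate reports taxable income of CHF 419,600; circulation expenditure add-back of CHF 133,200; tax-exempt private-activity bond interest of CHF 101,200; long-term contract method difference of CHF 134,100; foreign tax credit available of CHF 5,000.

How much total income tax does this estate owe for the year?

CHF 74,310

Minimum tax:
  Adjusted income: CHF 419,600 + CHF 133,200 + CHF 101,200 + CHF 134,100 = CHF 788,100
  Less exemption CHF 45,000 → base CHF 743,100
  CHF 743,100 × 10% = CHF 74,310

Regular tax:
  CHF 209,000 × 9% = CHF 18,810
  CHF 154,000 × 14% = CHF 21,560
  CHF 56,600 × 25% = CHF 14,150
  → CHF 54,520
  Less foreign tax credit CHF 5,000 → CHF 49,520

CHF 74,310 > CHF 49,520, so the minimum tax is the binding amount.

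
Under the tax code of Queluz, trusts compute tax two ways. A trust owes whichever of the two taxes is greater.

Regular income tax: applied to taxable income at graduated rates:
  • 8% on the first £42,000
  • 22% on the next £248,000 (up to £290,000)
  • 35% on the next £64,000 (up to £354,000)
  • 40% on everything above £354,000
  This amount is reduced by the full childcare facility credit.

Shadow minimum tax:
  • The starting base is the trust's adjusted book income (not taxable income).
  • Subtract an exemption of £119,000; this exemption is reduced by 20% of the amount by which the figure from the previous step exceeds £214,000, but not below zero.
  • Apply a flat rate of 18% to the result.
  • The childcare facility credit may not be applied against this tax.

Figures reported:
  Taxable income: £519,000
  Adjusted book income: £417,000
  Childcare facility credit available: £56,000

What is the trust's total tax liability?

£90,320

Regular income tax:
  £42,000 × 8% = £3,360
  £248,000 × 22% = £54,560
  £64,000 × 35% = £22,400
  £165,000 × 40% = £66,000
  → £146,320
  Less childcare facility credit £56,000 → £90,320

Shadow minimum tax:
  Base (adjusted book income): £417,000
  Exemption: £119,000 − 20% × (£417,000 − £214,000) = £119,000 − £40,600 = £78,400
  Base: £417,000 − £78,400 = £338,600
  £338,600 × 18% = £60,948

£90,320 > £60,948, so the regular income tax governs.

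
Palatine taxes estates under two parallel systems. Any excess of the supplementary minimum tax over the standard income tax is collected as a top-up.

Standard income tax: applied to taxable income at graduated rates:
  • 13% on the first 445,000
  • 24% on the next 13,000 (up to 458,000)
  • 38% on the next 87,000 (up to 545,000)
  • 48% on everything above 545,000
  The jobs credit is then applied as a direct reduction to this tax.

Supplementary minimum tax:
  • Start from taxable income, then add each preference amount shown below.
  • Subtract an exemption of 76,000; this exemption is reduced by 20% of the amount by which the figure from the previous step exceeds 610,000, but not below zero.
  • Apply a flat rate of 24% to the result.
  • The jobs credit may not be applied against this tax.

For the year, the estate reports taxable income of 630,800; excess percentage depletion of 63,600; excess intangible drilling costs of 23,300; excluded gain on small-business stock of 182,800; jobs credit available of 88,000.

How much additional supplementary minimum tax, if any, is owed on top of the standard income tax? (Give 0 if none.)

164,610

Standard income tax:
  445,000 × 13% = 57,850
  13,000 × 24% = 3,120
  87,000 × 38% = 33,060
  85,800 × 48% = 41,184
  → 135,214
  Less jobs credit 88,000 → 47,214

Supplementary minimum tax:
  Adjusted income: 630,800 + 63,600 + 23,300 + 182,800 = 900,500
  Exemption: 76,000 − 20% × (900,500 − 610,000) = 76,000 − 58,100 = 17,900
  Base: 900,500 − 17,900 = 882,600
  882,600 × 24% = 211,824

Excess of supplementary minimum tax over standard income tax: 211,824 − 47,214 = 164,610.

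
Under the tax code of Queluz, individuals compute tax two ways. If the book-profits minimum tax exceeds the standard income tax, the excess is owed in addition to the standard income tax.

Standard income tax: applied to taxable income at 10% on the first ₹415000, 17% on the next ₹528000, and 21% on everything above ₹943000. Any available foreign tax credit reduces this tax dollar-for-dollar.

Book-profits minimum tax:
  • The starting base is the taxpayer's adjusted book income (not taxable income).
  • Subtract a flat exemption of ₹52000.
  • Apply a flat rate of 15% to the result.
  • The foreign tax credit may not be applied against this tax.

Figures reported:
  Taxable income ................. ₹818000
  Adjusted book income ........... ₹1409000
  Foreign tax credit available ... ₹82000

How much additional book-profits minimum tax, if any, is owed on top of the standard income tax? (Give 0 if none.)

₹175540

Book-profits minimum tax:
  Base (adjusted book income): ₹1409000
  Less exemption ₹52000 → base ₹1357000
  ₹1357000 × 15% = ₹203550

Standard income tax:
  ₹415000 × 10% = ₹41500
  ₹403000 × 17% = ₹68510
  → ₹110010
  Less foreign tax credit ₹82000 → ₹28010

Excess of book-profits minimum tax over standard income tax: ₹203550 − ₹28010 = ₹175540.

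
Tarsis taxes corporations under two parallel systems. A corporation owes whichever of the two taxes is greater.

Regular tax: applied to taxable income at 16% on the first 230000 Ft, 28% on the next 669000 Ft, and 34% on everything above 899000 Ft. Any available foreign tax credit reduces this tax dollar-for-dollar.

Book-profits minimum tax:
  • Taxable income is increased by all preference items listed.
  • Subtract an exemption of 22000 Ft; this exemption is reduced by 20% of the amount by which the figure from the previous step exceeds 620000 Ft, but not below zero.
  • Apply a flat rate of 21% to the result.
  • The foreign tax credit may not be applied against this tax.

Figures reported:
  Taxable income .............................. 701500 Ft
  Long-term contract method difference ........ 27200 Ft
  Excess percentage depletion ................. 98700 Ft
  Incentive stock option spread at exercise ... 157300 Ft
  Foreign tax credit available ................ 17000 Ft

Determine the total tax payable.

Book-profits minimum tax:
  Adjusted income: 701500 Ft + 27200 Ft + 98700 Ft + 157300 Ft = 984700 Ft
  Exemption: 20% × (984700 Ft − 620000 Ft) = 72940 Ft ≥ 22000 Ft, so the exemption is fully phased out
  Base: 984700 Ft − 0 Ft = 984700 Ft
  984700 Ft × 21% = 206787 Ft

Regular tax:
  230000 Ft × 16% = 36800 Ft
  471500 Ft × 28% = 132020 Ft
  → 168820 Ft
  Less foreign tax credit 17000 Ft → 151820 Ft

206787 Ft > 151820 Ft, so the book-profits minimum tax is the binding amount.

206787 Ft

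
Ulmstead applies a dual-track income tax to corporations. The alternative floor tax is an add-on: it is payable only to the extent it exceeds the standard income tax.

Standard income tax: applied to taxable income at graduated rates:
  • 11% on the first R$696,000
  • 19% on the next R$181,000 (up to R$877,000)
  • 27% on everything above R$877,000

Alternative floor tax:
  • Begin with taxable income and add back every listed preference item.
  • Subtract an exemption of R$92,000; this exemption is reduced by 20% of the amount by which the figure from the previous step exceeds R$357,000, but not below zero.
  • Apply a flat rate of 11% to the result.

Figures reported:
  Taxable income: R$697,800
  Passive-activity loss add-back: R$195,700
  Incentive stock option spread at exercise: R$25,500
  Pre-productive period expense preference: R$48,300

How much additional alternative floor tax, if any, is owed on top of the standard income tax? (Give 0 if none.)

R$29,501

Alternative floor tax:
  Adjusted income: R$697,800 + R$195,700 + R$25,500 + R$48,300 = R$967,300
  Exemption: 20% × (R$967,300 − R$357,000) = R$122,060 ≥ R$92,000, so the exemption is fully phased out
  Base: R$967,300 − R$0 = R$967,300
  R$967,300 × 11% = R$106,403

Standard income tax:
  R$696,000 × 11% = R$76,560
  R$1,800 × 19% = R$342
  → R$76,902

Excess of alternative floor tax over standard income tax: R$106,403 − R$76,902 = R$29,501.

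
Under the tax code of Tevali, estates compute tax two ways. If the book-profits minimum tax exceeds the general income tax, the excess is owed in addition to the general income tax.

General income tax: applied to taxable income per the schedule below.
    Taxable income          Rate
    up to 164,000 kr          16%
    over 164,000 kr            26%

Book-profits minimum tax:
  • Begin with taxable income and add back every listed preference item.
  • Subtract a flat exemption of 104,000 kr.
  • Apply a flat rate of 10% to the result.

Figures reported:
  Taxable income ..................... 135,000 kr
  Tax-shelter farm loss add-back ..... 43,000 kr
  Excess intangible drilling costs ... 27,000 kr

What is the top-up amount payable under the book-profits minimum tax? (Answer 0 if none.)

General income tax:
  135,000 kr × 16% = 21,600 kr

Book-profits minimum tax:
  Adjusted income: 135,000 kr + 43,000 kr + 27,000 kr = 205,000 kr
  Less exemption 104,000 kr → base 101,000 kr
  101,000 kr × 10% = 10,100 kr

10,100 kr ≤ 21,600 kr, so no add-on is due.

0 kr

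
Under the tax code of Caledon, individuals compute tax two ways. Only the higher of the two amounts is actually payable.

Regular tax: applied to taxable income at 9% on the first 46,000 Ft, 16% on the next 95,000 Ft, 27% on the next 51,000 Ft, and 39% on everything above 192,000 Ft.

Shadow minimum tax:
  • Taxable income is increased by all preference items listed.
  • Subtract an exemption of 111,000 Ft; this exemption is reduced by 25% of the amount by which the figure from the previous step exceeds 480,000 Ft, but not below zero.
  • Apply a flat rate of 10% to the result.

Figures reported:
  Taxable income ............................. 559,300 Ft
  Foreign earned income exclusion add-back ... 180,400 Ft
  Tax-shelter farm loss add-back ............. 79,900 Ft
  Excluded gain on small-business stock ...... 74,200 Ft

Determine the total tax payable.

Shadow minimum tax:
  Adjusted income: 559,300 Ft + 180,400 Ft + 79,900 Ft + 74,200 Ft = 893,800 Ft
  Exemption: 111,000 Ft − 25% × (893,800 Ft − 480,000 Ft) = 111,000 Ft − 103,450 Ft = 7,550 Ft
  Base: 893,800 Ft − 7,550 Ft = 886,250 Ft
  886,250 Ft × 10% = 88,625 Ft

Regular tax:
  46,000 Ft × 9% = 4,140 Ft
  95,000 Ft × 16% = 15,200 Ft
  51,000 Ft × 27% = 13,770 Ft
  367,300 Ft × 39% = 143,247 Ft
  → 176,357 Ft

176,357 Ft > 88,625 Ft, so the regular tax governs.

176,357 Ft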